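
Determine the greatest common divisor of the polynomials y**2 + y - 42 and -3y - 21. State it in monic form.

Apply the Euclidean algorithm:
  y**2 + y - 42 = (-(1/3)y + 2)(-3y - 21) + (0)
Last nonzero remainder: -3y - 21. Dividing through by -3 gives the monic gcd y + 7.

y + 7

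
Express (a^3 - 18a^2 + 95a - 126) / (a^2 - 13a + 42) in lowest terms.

(a^2 - 11a + 18)/(a - 6)

Repeated division with remainder:
  a^3 - 18a^2 + 95a - 126 = (a - 5)(a^2 - 13a + 42) + (-12a + 84)
  a^2 - 13a + 42 = (-(1/12)a + 1/2)(-12a + 84) + (0)
Last nonzero remainder: -12a + 84. Dividing through by -12 gives the monic gcd a - 7.
Cancel a - 7 from numerator and denominator to get the reduced form.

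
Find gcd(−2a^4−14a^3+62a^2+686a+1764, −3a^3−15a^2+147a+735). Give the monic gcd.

Apply the Euclidean algorithm:
  −2a^4−14a^3+62a^2+686a+1764 = ((2/3)a+4/3)(−3a^3−15a^2+147a+735) + (−16a^2+784)
  −3a^3−15a^2+147a+735 = ((3/16)a+15/16)(−16a^2+784) + (0)
Last nonzero remainder: −16a^2+784. Dividing through by −16 gives the monic gcd a^2−49.

a^2−49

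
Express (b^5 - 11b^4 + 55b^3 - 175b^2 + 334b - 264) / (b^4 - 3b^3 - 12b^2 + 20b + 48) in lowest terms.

Euclidean algorithm in ℚ[b]:
  b^5 - 11b^4 + 55b^3 - 175b^2 + 334b - 264 = (b - 8)(b^4 - 3b^3 - 12b^2 + 20b + 48) + (43b^3 - 291b^2 + 446b + 120)
  b^4 - 3b^3 - 12b^2 + 20b + 48 = ((1/43)b + 162/1849)(43b^3 - 291b^2 + 446b + 120) + ((5776/1849)b^2 - (40432/1849)b + 69312/1849)
  43b^3 - 291b^2 + 446b + 120 = ((79507/5776)b + 9245/2888)((5776/1849)b^2 - (40432/1849)b + 69312/1849) + (0)
Last nonzero remainder: (5776/1849)b^2 - (40432/1849)b + 69312/1849. Dividing through by 5776/1849 gives the monic gcd b^2 - 7b + 12.
Cancel b^2 - 7b + 12 from numerator and denominator to get the reduced form.

(b^3 - 4b^2 + 15b - 22)/(b^2 + 4b + 4)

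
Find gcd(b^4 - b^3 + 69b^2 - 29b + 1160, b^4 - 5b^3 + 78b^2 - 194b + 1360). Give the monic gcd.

b^2 - b + 40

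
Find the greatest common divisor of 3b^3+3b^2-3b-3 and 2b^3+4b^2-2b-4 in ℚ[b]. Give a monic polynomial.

b^2-1

By polynomial division,
  3b^3+3b^2-3b-3 = (3/2)(2b^3+4b^2-2b-4) + (-3b^2+3)
  2b^3+4b^2-2b-4 = (-(2/3)b-4/3)(-3b^2+3) + (0)
Last nonzero remainder: -3b^2+3. Dividing through by -3 gives the monic gcd b^2-1.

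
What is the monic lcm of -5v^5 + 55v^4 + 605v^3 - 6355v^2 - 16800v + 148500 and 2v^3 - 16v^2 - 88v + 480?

Repeated division with remainder:
  -5v^5 + 55v^4 + 605v^3 - 6355v^2 - 16800v + 148500 = (-(5/2)v^2 + (15/2)v + 505/2)(2v^3 - 16v^2 - 88v + 480) + (-455v^2 + 1820v + 27300)
  2v^3 - 16v^2 - 88v + 480 = (-(2/455)v + 8/455)(-455v^2 + 1820v + 27300) + (0)
Last nonzero remainder: -455v^2 + 1820v + 27300. Dividing through by -455 gives the monic gcd v^2 - 4v - 60.
Then lcm(f, g) = f·g / gcd(f, g); expanding and making the result monic gives the answer.

v^6 - 15v^5 - 77v^4 + 1755v^3 - 1724v^2 - 43140v + 118800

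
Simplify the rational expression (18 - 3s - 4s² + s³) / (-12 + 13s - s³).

(6 + s - s²)/(-4 + 3s + s²)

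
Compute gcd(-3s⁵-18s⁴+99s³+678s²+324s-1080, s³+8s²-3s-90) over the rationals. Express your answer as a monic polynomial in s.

s²+11s+30

Euclidean algorithm in ℚ[s]:
  -3s⁵-18s⁴+99s³+678s²+324s-1080 = (-3s²+6s+42)(s³+8s²-3s-90) + (90s²+990s+2700)
  s³+8s²-3s-90 = ((1/90)s-1/30)(90s²+990s+2700) + (0)
Last nonzero remainder: 90s²+990s+2700. Dividing through by 90 gives the monic gcd s²+11s+30.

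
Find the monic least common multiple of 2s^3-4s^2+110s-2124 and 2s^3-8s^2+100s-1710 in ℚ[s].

s^5+3s^4+140s^3-977s^2-85s-100890

Euclidean algorithm in ℚ[s]:
  2s^3-4s^2+110s-2124 = (2s^3-8s^2+100s-1710) + (4s^2+10s-414)
  2s^3-8s^2+100s-1710 = ((1/2)s-13/4)(4s^2+10s-414) + ((679/2)s-6111/2)
  4s^2+10s-414 = ((8/679)s+92/679)((679/2)s-6111/2) + (0)
Last nonzero remainder: (679/2)s-6111/2. Dividing through by 679/2 gives the monic gcd s-9.
Then lcm(f, g) = f·g / gcd(f, g); expanding and making the result monic gives the answer.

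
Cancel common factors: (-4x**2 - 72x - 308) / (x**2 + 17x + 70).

(-4x - 44)/(x + 10)

By polynomial division,
  -4x**2 - 72x - 308 = (-4)(x**2 + 17x + 70) + (-4x - 28)
  x**2 + 17x + 70 = (-(1/4)x - 5/2)(-4x - 28) + (0)
Last nonzero remainder: -4x - 28. Dividing through by -4 gives the monic gcd x + 7.
Cancel x + 7 from numerator and denominator to get the reduced form.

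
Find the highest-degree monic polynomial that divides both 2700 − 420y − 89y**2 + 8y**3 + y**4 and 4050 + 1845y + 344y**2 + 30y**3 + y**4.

Repeated division with remainder:
  y**4 + 8y**3 − 89y**2 − 420y + 2700 = (y**4 + 30y**3 + 344y**2 + 1845y + 4050) + (−22y**3 − 433y**2 − 2265y − 1350)
  y**4 + 30y**3 + 344y**2 + 1845y + 4050 = (−(1/22)y − 227/484)(−22y**3 − 433y**2 − 2265y − 1350) + ((18375/484)y**2 + (349125/484)y + 826875/242)
  −22y**3 − 433y**2 − 2265y − 1350 = (−(10648/18375)y − 484/1225)((18375/484)y**2 + (349125/484)y + 826875/242) + (0)
Last nonzero remainder: (18375/484)y**2 + (349125/484)y + 826875/242. Dividing through by 18375/484 gives the monic gcd y**2 + 19y + 90.

90 + 19y + y**2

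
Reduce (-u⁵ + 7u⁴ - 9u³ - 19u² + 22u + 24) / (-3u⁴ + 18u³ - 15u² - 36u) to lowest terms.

Repeated division with remainder:
  -u⁵ + 7u⁴ - 9u³ - 19u² + 22u + 24 = ((1/3)u - 1/3)(-3u⁴ + 18u³ - 15u² - 36u) + (2u³ - 12u² + 10u + 24)
  -3u⁴ + 18u³ - 15u² - 36u = (-(3/2)u)(2u³ - 12u² + 10u + 24) + (0)
Last nonzero remainder: 2u³ - 12u² + 10u + 24. Dividing through by 2 gives the monic gcd u³ - 6u² + 5u + 12.
Cancel u³ - 6u² + 5u + 12 from numerator and denominator to get the reduced form.

(u² - u - 2)/(3u)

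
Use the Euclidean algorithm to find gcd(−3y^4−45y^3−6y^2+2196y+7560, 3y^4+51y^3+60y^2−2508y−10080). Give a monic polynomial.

y^3+9y^2−52y−420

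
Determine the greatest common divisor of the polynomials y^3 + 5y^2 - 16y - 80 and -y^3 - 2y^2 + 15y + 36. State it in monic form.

y - 4

Apply the Euclidean algorithm:
  y^3 + 5y^2 - 16y - 80 = (-1)(-y^3 - 2y^2 + 15y + 36) + (3y^2 - y - 44)
  -y^3 - 2y^2 + 15y + 36 = (-(1/3)y - 7/9)(3y^2 - y - 44) + (-(4/9)y + 16/9)
  3y^2 - y - 44 = (-(27/4)y - 99/4)(-(4/9)y + 16/9) + (0)
Last nonzero remainder: -(4/9)y + 16/9. Dividing through by -4/9 gives the monic gcd y - 4.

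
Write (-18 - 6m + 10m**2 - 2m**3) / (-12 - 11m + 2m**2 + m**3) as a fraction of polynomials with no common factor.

Repeated division with remainder:
  -2m**3 + 10m**2 - 6m - 18 = (-2)(m**3 + 2m**2 - 11m - 12) + (14m**2 - 28m - 42)
  m**3 + 2m**2 - 11m - 12 = ((1/14)m + 2/7)(14m**2 - 28m - 42) + (0)
Last nonzero remainder: 14m**2 - 28m - 42. Dividing through by 14 gives the monic gcd m**2 - 2m - 3.
Cancel m**2 - 2m - 3 from numerator and denominator to get the reduced form.

(6 - 2m)/(4 + m)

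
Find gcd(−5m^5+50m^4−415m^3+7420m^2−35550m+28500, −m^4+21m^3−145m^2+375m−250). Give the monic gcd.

m^3−16m^2+65m−50

Apply the Euclidean algorithm:
  −5m^5+50m^4−415m^3+7420m^2−35550m+28500 = (5m+55)(−m^4+21m^3−145m^2+375m−250) + (−845m^3+13520m^2−54925m+42250)
  −m^4+21m^3−145m^2+375m−250 = ((1/845)m−1/169)(−845m^3+13520m^2−54925m+42250) + (0)
Last nonzero remainder: −845m^3+13520m^2−54925m+42250. Dividing through by −845 gives the monic gcd m^3−16m^2+65m−50.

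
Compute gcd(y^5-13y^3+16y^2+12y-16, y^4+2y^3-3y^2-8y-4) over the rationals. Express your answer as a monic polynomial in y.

y^2-y-2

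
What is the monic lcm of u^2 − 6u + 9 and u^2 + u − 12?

Apply the Euclidean algorithm:
  u^2 − 6u + 9 = (u^2 + u − 12) + (−7u + 21)
  u^2 + u − 12 = (−(1/7)u − 4/7)(−7u + 21) + (0)
Last nonzero remainder: −7u + 21. Dividing through by −7 gives the monic gcd u − 3.
Then lcm(f, g) = f·g / gcd(f, g); expanding and making the result monic gives the answer.

u^3 − 2u^2 − 15u + 36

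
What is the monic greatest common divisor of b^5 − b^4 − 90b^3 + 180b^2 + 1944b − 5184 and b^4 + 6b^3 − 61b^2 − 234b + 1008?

b^3 − b^2 − 54b + 144

Euclidean algorithm in ℚ[b]:
  b^5 − b^4 − 90b^3 + 180b^2 + 1944b − 5184 = (b − 7)(b^4 + 6b^3 − 61b^2 − 234b + 1008) + (13b^3 − 13b^2 − 702b + 1872)
  b^4 + 6b^3 − 61b^2 − 234b + 1008 = ((1/13)b + 7/13)(13b^3 − 13b^2 − 702b + 1872) + (0)
Last nonzero remainder: 13b^3 − 13b^2 − 702b + 1872. Dividing through by 13 gives the monic gcd b^3 − b^2 − 54b + 144.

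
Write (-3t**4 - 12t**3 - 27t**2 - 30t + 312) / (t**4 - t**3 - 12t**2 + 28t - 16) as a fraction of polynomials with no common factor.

Repeated division with remainder:
  -3t**4 - 12t**3 - 27t**2 - 30t + 312 = (-3)(t**4 - t**3 - 12t**2 + 28t - 16) + (-15t**3 - 63t**2 + 54t + 264)
  t**4 - t**3 - 12t**2 + 28t - 16 = (-(1/15)t + 26/75)(-15t**3 - 63t**2 + 54t + 264) + ((336/25)t**2 + (672/25)t - 2688/25)
  -15t**3 - 63t**2 + 54t + 264 = (-(125/112)t - 275/112)((336/25)t**2 + (672/25)t - 2688/25) + (0)
Last nonzero remainder: (336/25)t**2 + (672/25)t - 2688/25. Dividing through by 336/25 gives the monic gcd t**2 + 2t - 8.
Cancel t**2 + 2t - 8 from numerator and denominator to get the reduced form.

(-3t**2 - 6t - 39)/(t**2 - 3t + 2)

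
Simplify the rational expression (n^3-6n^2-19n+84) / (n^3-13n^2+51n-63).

(n+4)/(n-3)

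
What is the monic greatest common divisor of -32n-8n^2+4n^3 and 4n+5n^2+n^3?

By polynomial division,
  4n^3-8n^2-32n = (4)(n^3+5n^2+4n) + (-28n^2-48n)
  n^3+5n^2+4n = (-(1/28)n-23/196)(-28n^2-48n) + (-(80/49)n)
  -28n^2-48n = ((343/20)n+147/5)(-(80/49)n) + (0)
Last nonzero remainder: -(80/49)n. Dividing through by -80/49 gives the monic gcd n.

n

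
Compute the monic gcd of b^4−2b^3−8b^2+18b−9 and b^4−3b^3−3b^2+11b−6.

b^3−5b^2+7b−3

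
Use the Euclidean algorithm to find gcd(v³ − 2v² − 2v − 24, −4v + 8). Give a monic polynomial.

1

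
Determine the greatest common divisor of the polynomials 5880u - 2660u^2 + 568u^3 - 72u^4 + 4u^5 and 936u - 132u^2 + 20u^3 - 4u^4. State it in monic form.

-6u + u^2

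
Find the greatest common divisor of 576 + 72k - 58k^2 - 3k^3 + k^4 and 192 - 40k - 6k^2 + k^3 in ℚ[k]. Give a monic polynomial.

192 - 40k - 6k^2 + k^3

Repeated division with remainder:
  k^4 - 3k^3 - 58k^2 + 72k + 576 = (k + 3)(k^3 - 6k^2 - 40k + 192) + (0)
The last nonzero remainder k^3 - 6k^2 - 40k + 192 is already monic.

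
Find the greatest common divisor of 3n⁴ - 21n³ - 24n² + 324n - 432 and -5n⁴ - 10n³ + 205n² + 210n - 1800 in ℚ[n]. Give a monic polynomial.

n² + n - 12

Apply the Euclidean algorithm:
  3n⁴ - 21n³ - 24n² + 324n - 432 = (-3/5)(-5n⁴ - 10n³ + 205n² + 210n - 1800) + (-27n³ + 99n² + 450n - 1512)
  -5n⁴ - 10n³ + 205n² + 210n - 1800 = ((5/27)n + 85/81)(-27n³ + 99n² + 450n - 1512) + ((160/9)n² + (160/9)n - 640/3)
  -27n³ + 99n² + 450n - 1512 = (-(243/160)n + 567/80)((160/9)n² + (160/9)n - 640/3) + (0)
Last nonzero remainder: (160/9)n² + (160/9)n - 640/3. Dividing through by 160/9 gives the monic gcd n² + n - 12.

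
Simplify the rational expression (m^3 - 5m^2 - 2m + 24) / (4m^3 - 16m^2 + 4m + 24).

(m^2 - 2m - 8)/(4m^2 - 4m - 8)

Repeated division with remainder:
  m^3 - 5m^2 - 2m + 24 = (1/4)(4m^3 - 16m^2 + 4m + 24) + (-m^2 - 3m + 18)
  4m^3 - 16m^2 + 4m + 24 = (-4m + 28)(-m^2 - 3m + 18) + (160m - 480)
  -m^2 - 3m + 18 = (-(1/160)m - 3/80)(160m - 480) + (0)
Last nonzero remainder: 160m - 480. Dividing through by 160 gives the monic gcd m - 3.
Cancel m - 3 from numerator and denominator to get the reduced form.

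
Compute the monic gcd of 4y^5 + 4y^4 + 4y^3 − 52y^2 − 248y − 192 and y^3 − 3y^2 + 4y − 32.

y^2 + y + 8

Apply the Euclidean algorithm:
  4y^5 + 4y^4 + 4y^3 − 52y^2 − 248y − 192 = (4y^2 + 16y + 36)(y^3 − 3y^2 + 4y − 32) + (120y^2 + 120y + 960)
  y^3 − 3y^2 + 4y − 32 = ((1/120)y − 1/30)(120y^2 + 120y + 960) + (0)
Last nonzero remainder: 120y^2 + 120y + 960. Dividing through by 120 gives the monic gcd y^2 + y + 8.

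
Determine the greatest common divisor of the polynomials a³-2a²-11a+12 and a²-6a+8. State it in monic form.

a-4

Repeated division with remainder:
  a³-2a²-11a+12 = (a+4)(a²-6a+8) + (5a-20)
  a²-6a+8 = ((1/5)a-2/5)(5a-20) + (0)
Last nonzero remainder: 5a-20. Dividing through by 5 gives the monic gcd a-4.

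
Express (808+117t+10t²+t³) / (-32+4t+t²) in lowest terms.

(101+2t+t²)/(-4+t)

Apply the Euclidean algorithm:
  t³+10t²+117t+808 = (t+6)(t²+4t-32) + (125t+1000)
  t²+4t-32 = ((1/125)t-4/125)(125t+1000) + (0)
Last nonzero remainder: 125t+1000. Dividing through by 125 gives the monic gcd t+8.
Cancel t+8 from numerator and denominator to get the reduced form.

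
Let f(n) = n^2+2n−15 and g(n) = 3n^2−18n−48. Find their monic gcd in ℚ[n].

1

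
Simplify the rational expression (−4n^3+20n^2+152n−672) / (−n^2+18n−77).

Repeated division with remainder:
  −4n^3+20n^2+152n−672 = (4n+52)(−n^2+18n−77) + (−476n+3332)
  −n^2+18n−77 = ((1/476)n−11/476)(−476n+3332) + (0)
Last nonzero remainder: −476n+3332. Dividing through by −476 gives the monic gcd n−7.
Cancel n−7 from numerator and denominator to get the reduced form.

(4n^2+8n−96)/(n−11)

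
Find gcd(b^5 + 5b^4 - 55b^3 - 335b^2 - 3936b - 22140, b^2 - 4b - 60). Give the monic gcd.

b^2 - 4b - 60

Repeated division with remainder:
  b^5 + 5b^4 - 55b^3 - 335b^2 - 3936b - 22140 = (b^3 + 9b^2 + 41b + 369)(b^2 - 4b - 60) + (0)
The last nonzero remainder b^2 - 4b - 60 is already monic.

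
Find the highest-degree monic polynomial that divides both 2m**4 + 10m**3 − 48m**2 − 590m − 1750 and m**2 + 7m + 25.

m**2 + 7m + 25

By polynomial division,
  2m**4 + 10m**3 − 48m**2 − 590m − 1750 = (2m**2 − 4m − 70)(m**2 + 7m + 25) + (0)
The last nonzero remainder m**2 + 7m + 25 is already monic.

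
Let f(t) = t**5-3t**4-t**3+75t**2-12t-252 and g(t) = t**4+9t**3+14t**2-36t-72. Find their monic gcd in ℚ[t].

t**3+3t**2-4t-12

Apply the Euclidean algorithm:
  t**5-3t**4-t**3+75t**2-12t-252 = (t-12)(t**4+9t**3+14t**2-36t-72) + (93t**3+279t**2-372t-1116)
  t**4+9t**3+14t**2-36t-72 = ((1/93)t+2/31)(93t**3+279t**2-372t-1116) + (0)
Last nonzero remainder: 93t**3+279t**2-372t-1116. Dividing through by 93 gives the monic gcd t**3+3t**2-4t-12.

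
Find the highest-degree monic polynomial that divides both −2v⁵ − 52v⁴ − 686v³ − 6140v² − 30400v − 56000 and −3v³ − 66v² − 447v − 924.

v² + 11v + 28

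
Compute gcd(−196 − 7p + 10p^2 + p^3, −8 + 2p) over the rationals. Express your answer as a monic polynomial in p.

−4 + p

Repeated division with remainder:
  p^3 + 10p^2 − 7p − 196 = ((1/2)p^2 + 7p + 49/2)(2p − 8) + (0)
Last nonzero remainder: 2p − 8. Dividing through by 2 gives the monic gcd p − 4.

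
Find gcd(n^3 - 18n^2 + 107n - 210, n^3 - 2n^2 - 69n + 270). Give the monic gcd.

n^2 - 11n + 30

Apply the Euclidean algorithm:
  n^3 - 18n^2 + 107n - 210 = (n^3 - 2n^2 - 69n + 270) + (-16n^2 + 176n - 480)
  n^3 - 2n^2 - 69n + 270 = (-(1/16)n - 9/16)(-16n^2 + 176n - 480) + (0)
Last nonzero remainder: -16n^2 + 176n - 480. Dividing through by -16 gives the monic gcd n^2 - 11n + 30.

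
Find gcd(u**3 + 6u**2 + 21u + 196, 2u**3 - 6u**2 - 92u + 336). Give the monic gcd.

Apply the Euclidean algorithm:
  u**3 + 6u**2 + 21u + 196 = (1/2)(2u**3 - 6u**2 - 92u + 336) + (9u**2 + 67u + 28)
  2u**3 - 6u**2 - 92u + 336 = ((2/9)u - 188/81)(9u**2 + 67u + 28) + ((4640/81)u + 32480/81)
  9u**2 + 67u + 28 = ((729/4640)u + 81/1160)((4640/81)u + 32480/81) + (0)
Last nonzero remainder: (4640/81)u + 32480/81. Dividing through by 4640/81 gives the monic gcd u + 7.

u + 7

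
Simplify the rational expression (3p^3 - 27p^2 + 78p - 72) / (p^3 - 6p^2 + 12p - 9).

(3p^2 - 18p + 24)/(p^2 - 3p + 3)

Apply the Euclidean algorithm:
  3p^3 - 27p^2 + 78p - 72 = (3)(p^3 - 6p^2 + 12p - 9) + (-9p^2 + 42p - 45)
  p^3 - 6p^2 + 12p - 9 = (-(1/9)p + 4/27)(-9p^2 + 42p - 45) + ((7/9)p - 7/3)
  -9p^2 + 42p - 45 = (-(81/7)p + 135/7)((7/9)p - 7/3) + (0)
Last nonzero remainder: (7/9)p - 7/3. Dividing through by 7/9 gives the monic gcd p - 3.
Cancel p - 3 from numerator and denominator to get the reduced form.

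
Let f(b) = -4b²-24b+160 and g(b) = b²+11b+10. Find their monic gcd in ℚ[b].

Apply the Euclidean algorithm:
  -4b²-24b+160 = (-4)(b²+11b+10) + (20b+200)
  b²+11b+10 = ((1/20)b+1/20)(20b+200) + (0)
Last nonzero remainder: 20b+200. Dividing through by 20 gives the monic gcd b+10.

b+10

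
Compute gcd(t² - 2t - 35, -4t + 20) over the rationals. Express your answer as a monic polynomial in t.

By polynomial division,
  t² - 2t - 35 = (-(1/4)t - 3/4)(-4t + 20) + (-20)
  -4t + 20 = ((1/5)t - 1)(-20) + (0)
The last nonzero remainder is the constant -20, so the polynomials are coprime and gcd = 1.

1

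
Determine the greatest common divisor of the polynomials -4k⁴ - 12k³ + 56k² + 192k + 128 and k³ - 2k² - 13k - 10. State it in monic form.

Euclidean algorithm in ℚ[k]:
  -4k⁴ - 12k³ + 56k² + 192k + 128 = (-4k - 20)(k³ - 2k² - 13k - 10) + (-36k² - 108k - 72)
  k³ - 2k² - 13k - 10 = (-(1/36)k + 5/36)(-36k² - 108k - 72) + (0)
Last nonzero remainder: -36k² - 108k - 72. Dividing through by -36 gives the monic gcd k² + 3k + 2.

k² + 3k + 2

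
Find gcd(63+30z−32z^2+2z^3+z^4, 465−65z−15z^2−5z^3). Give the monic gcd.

Repeated division with remainder:
  z^4+2z^3−32z^2+30z+63 = (−(1/5)z+1/5)(−5z^3−15z^2−65z+465) + (−42z^2+136z−30)
  −5z^3−15z^2−65z+465 = ((5/42)z+655/882)(−42z^2+136z−30) + (−(71630/441)z+71630/147)
  −42z^2+136z−30 = ((9261/35815)z−441/7163)(−(71630/441)z+71630/147) + (0)
Last nonzero remainder: −(71630/441)z+71630/147. Dividing through by −71630/441 gives the monic gcd z−3.

−3+z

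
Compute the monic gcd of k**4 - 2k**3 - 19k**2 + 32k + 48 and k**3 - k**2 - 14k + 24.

k**2 + k - 12

By polynomial division,
  k**4 - 2k**3 - 19k**2 + 32k + 48 = (k - 1)(k**3 - k**2 - 14k + 24) + (-6k**2 - 6k + 72)
  k**3 - k**2 - 14k + 24 = (-(1/6)k + 1/3)(-6k**2 - 6k + 72) + (0)
Last nonzero remainder: -6k**2 - 6k + 72. Dividing through by -6 gives the monic gcd k**2 + k - 12.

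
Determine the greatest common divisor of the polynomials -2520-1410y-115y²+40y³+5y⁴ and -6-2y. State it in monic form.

Repeated division with remainder:
  5y⁴+40y³-115y²-1410y-2520 = (-(5/2)y³-(25/2)y²+95y+420)(-2y-6) + (0)
Last nonzero remainder: -2y-6. Dividing through by -2 gives the monic gcd y+3.

3+y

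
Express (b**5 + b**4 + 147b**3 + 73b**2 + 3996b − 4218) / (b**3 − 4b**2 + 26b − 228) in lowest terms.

(b**3 − b**2 + 111b − 111)/(b − 6)

By polynomial division,
  b**5 + b**4 + 147b**3 + 73b**2 + 3996b − 4218 = (b**2 + 5b + 141)(b**3 − 4b**2 + 26b − 228) + (735b**2 + 1470b + 27930)
  b**3 − 4b**2 + 26b − 228 = ((1/735)b − 2/245)(735b**2 + 1470b + 27930) + (0)
Last nonzero remainder: 735b**2 + 1470b + 27930. Dividing through by 735 gives the monic gcd b**2 + 2b + 38.
Cancel b**2 + 2b + 38 from numerator and denominator to get the reduced form.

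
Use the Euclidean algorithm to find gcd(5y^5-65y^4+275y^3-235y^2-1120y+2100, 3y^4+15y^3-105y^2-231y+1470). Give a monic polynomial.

y^2-7y+14

Apply the Euclidean algorithm:
  5y^5-65y^4+275y^3-235y^2-1120y+2100 = ((5/3)y-30)(3y^4+15y^3-105y^2-231y+1470) + (900y^3-3000y^2-10500y+46200)
  3y^4+15y^3-105y^2-231y+1470 = ((1/300)y+1/36)(900y^3-3000y^2-10500y+46200) + ((40/3)y^2-(280/3)y+560/3)
  900y^3-3000y^2-10500y+46200 = ((135/2)y+495/2)((40/3)y^2-(280/3)y+560/3) + (0)
Last nonzero remainder: (40/3)y^2-(280/3)y+560/3. Dividing through by 40/3 gives the monic gcd y^2-7y+14.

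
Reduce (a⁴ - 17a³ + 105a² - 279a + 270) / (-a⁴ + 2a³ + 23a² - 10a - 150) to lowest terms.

(-a² + 9a - 18)/(a² + 6a + 10)

By polynomial division,
  a⁴ - 17a³ + 105a² - 279a + 270 = (-1)(-a⁴ + 2a³ + 23a² - 10a - 150) + (-15a³ + 128a² - 289a + 120)
  -a⁴ + 2a³ + 23a² - 10a - 150 = ((1/15)a + 98/225)(-15a³ + 128a² - 289a + 120) + (-(3034/225)a² + (24272/225)a - 3034/15)
  -15a³ + 128a² - 289a + 120 = ((3375/3034)a - 900/1517)(-(3034/225)a² + (24272/225)a - 3034/15) + (0)
Last nonzero remainder: -(3034/225)a² + (24272/225)a - 3034/15. Dividing through by -3034/225 gives the monic gcd a² - 8a + 15.
Cancel a² - 8a + 15 from numerator and denominator to get the reduced form.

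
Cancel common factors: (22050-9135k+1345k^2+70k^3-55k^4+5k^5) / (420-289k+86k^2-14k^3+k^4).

(-210-5k+5k^2)/(-4+k)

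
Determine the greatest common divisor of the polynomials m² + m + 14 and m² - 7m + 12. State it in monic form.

1

Repeated division with remainder:
  m² + m + 14 = (m² - 7m + 12) + (8m + 2)
  m² - 7m + 12 = ((1/8)m - 29/32)(8m + 2) + (221/16)
  8m + 2 = ((128/221)m + 32/221)(221/16) + (0)
The last nonzero remainder is the constant 221/16, so the polynomials are coprime and gcd = 1.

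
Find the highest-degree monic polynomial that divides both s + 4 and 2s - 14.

1

Euclidean algorithm in ℚ[s]:
  s + 4 = (1/2)(2s - 14) + (11)
  2s - 14 = ((2/11)s - 14/11)(11) + (0)
The last nonzero remainder is the constant 11, so the polynomials are coprime and gcd = 1.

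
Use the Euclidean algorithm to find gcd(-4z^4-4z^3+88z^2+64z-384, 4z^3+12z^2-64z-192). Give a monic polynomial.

Repeated division with remainder:
  -4z^4-4z^3+88z^2+64z-384 = (-z+2)(4z^3+12z^2-64z-192) + (0)
Last nonzero remainder: 4z^3+12z^2-64z-192. Dividing through by 4 gives the monic gcd z^3+3z^2-16z-48.

z^3+3z^2-16z-48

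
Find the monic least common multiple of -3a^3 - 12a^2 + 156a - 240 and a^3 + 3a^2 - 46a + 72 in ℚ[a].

a^4 + 13a^3 - 16a^2 - 388a + 720

By polynomial division,
  -3a^3 - 12a^2 + 156a - 240 = (-3)(a^3 + 3a^2 - 46a + 72) + (-3a^2 + 18a - 24)
  a^3 + 3a^2 - 46a + 72 = (-(1/3)a - 3)(-3a^2 + 18a - 24) + (0)
Last nonzero remainder: -3a^2 + 18a - 24. Dividing through by -3 gives the monic gcd a^2 - 6a + 8.
Then lcm(f, g) = f·g / gcd(f, g); expanding and making the result monic gives the answer.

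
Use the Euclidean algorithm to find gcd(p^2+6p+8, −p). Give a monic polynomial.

1

Repeated division with remainder:
  p^2+6p+8 = (−p−6)(−p) + (8)
  −p = (−(1/8)p)(8) + (0)
The last nonzero remainder is the constant 8, so the polynomials are coprime and gcd = 1.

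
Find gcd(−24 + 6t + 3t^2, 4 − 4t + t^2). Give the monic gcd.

−2 + t

By polynomial division,
  3t^2 + 6t − 24 = (3)(t^2 − 4t + 4) + (18t − 36)
  t^2 − 4t + 4 = ((1/18)t − 1/9)(18t − 36) + (0)
Last nonzero remainder: 18t − 36. Dividing through by 18 gives the monic gcd t − 2.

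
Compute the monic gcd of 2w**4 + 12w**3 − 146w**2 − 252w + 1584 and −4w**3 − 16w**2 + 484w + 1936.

Euclidean algorithm in ℚ[w]:
  2w**4 + 12w**3 − 146w**2 − 252w + 1584 = (−(1/2)w − 1)(−4w**3 − 16w**2 + 484w + 1936) + (80w**2 + 1200w + 3520)
  −4w**3 − 16w**2 + 484w + 1936 = (−(1/20)w + 11/20)(80w**2 + 1200w + 3520) + (0)
Last nonzero remainder: 80w**2 + 1200w + 3520. Dividing through by 80 gives the monic gcd w**2 + 15w + 44.

w**2 + 15w + 44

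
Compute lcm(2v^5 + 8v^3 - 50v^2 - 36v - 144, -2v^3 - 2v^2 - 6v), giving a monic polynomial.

v^6 + 4v^4 - 25v^3 - 18v^2 - 72v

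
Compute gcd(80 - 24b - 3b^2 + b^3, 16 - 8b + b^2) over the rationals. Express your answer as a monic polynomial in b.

Apply the Euclidean algorithm:
  b^3 - 3b^2 - 24b + 80 = (b + 5)(b^2 - 8b + 16) + (0)
The last nonzero remainder b^2 - 8b + 16 is already monic.

16 - 8b + b^2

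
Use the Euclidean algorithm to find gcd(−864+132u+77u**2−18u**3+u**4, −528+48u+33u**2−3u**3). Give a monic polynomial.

Apply the Euclidean algorithm:
  u**4−18u**3+77u**2+132u−864 = (−(1/3)u+7/3)(−3u**3+33u**2+48u−528) + (16u**2−156u+368)
  −3u**3+33u**2+48u−528 = (−(3/16)u+15/64)(16u**2−156u+368) + ((2457/16)u−2457/4)
  16u**2−156u+368 = ((256/2457)u−1472/2457)((2457/16)u−2457/4) + (0)
Last nonzero remainder: (2457/16)u−2457/4. Dividing through by 2457/16 gives the monic gcd u−4.

−4+u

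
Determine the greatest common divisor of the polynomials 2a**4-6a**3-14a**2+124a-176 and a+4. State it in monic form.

a+4

Repeated division with remainder:
  2a**4-6a**3-14a**2+124a-176 = (2a**3-14a**2+42a-44)(a+4) + (0)
The last nonzero remainder a+4 is already monic.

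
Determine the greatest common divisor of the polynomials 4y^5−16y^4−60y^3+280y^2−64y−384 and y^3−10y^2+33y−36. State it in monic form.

Euclidean algorithm in ℚ[y]:
  4y^5−16y^4−60y^3+280y^2−64y−384 = (4y^2+24y+48)(y^3−10y^2+33y−36) + (112y^2−784y+1344)
  y^3−10y^2+33y−36 = ((1/112)y−3/112)(112y^2−784y+1344) + (0)
Last nonzero remainder: 112y^2−784y+1344. Dividing through by 112 gives the monic gcd y^2−7y+12.

y^2−7y+12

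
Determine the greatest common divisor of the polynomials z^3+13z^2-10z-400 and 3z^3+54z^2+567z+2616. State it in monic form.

z+8

Repeated division with remainder:
  z^3+13z^2-10z-400 = (1/3)(3z^3+54z^2+567z+2616) + (-5z^2-199z-1272)
  3z^3+54z^2+567z+2616 = (-(3/5)z+327/25)(-5z^2-199z-1272) + ((60168/25)z+481344/25)
  -5z^2-199z-1272 = (-(125/60168)z-1325/20056)((60168/25)z+481344/25) + (0)
Last nonzero remainder: (60168/25)z+481344/25. Dividing through by 60168/25 gives the monic gcd z+8.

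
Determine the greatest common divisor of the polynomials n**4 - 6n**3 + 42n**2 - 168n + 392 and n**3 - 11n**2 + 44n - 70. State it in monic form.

Euclidean algorithm in ℚ[n]:
  n**4 - 6n**3 + 42n**2 - 168n + 392 = (n + 5)(n**3 - 11n**2 + 44n - 70) + (53n**2 - 318n + 742)
  n**3 - 11n**2 + 44n - 70 = ((1/53)n - 5/53)(53n**2 - 318n + 742) + (0)
Last nonzero remainder: 53n**2 - 318n + 742. Dividing through by 53 gives the monic gcd n**2 - 6n + 14.

n**2 - 6n + 14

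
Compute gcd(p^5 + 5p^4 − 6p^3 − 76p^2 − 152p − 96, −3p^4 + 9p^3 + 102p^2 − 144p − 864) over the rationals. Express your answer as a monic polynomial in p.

p^2 − p − 12

Euclidean algorithm in ℚ[p]:
  p^5 + 5p^4 − 6p^3 − 76p^2 − 152p − 96 = (−(1/3)p − 8/3)(−3p^4 + 9p^3 + 102p^2 − 144p − 864) + (52p^3 + 148p^2 − 824p − 2400)
  −3p^4 + 9p^3 + 102p^2 − 144p − 864 = (−(3/52)p + 57/169)(52p^3 + 148p^2 − 824p − 2400) + ((768/169)p^2 − (768/169)p − 9216/169)
  52p^3 + 148p^2 − 824p − 2400 = ((2197/192)p + 4225/96)((768/169)p^2 − (768/169)p − 9216/169) + (0)
Last nonzero remainder: (768/169)p^2 − (768/169)p − 9216/169. Dividing through by 768/169 gives the monic gcd p^2 − p − 12.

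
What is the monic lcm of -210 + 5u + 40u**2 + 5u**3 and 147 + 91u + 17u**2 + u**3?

By polynomial division,
  5u**3 + 40u**2 + 5u - 210 = (5)(u**3 + 17u**2 + 91u + 147) + (-45u**2 - 450u - 945)
  u**3 + 17u**2 + 91u + 147 = (-(1/45)u - 7/45)(-45u**2 - 450u - 945) + (0)
Last nonzero remainder: -45u**2 - 450u - 945. Dividing through by -45 gives the monic gcd u**2 + 10u + 21.
Then lcm(f, g) = f·g / gcd(f, g); expanding and making the result monic gives the answer.

-294 - 35u + 57u**2 + 15u**3 + u**4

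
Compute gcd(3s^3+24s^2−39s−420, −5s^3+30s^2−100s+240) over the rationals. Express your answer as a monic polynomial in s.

Euclidean algorithm in ℚ[s]:
  3s^3+24s^2−39s−420 = (−3/5)(−5s^3+30s^2−100s+240) + (42s^2−99s−276)
  −5s^3+30s^2−100s+240 = (−(5/42)s+85/196)(42s^2−99s−276) + (−(17625/196)s+17625/49)
  42s^2−99s−276 = (−(2744/5875)s−4508/5875)(−(17625/196)s+17625/49) + (0)
Last nonzero remainder: −(17625/196)s+17625/49. Dividing through by −17625/196 gives the monic gcd s−4.

s−4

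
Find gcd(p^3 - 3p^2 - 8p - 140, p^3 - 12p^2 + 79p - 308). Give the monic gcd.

p - 7

Repeated division with remainder:
  p^3 - 3p^2 - 8p - 140 = (p^3 - 12p^2 + 79p - 308) + (9p^2 - 87p + 168)
  p^3 - 12p^2 + 79p - 308 = ((1/9)p - 7/27)(9p^2 - 87p + 168) + ((340/9)p - 2380/9)
  9p^2 - 87p + 168 = ((81/340)p - 54/85)((340/9)p - 2380/9) + (0)
Last nonzero remainder: (340/9)p - 2380/9. Dividing through by 340/9 gives the monic gcd p - 7.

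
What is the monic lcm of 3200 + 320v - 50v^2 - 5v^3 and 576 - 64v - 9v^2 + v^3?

5760 - 64v - 154v^2 + v^3 + v^4

Repeated division with remainder:
  -5v^3 - 50v^2 + 320v + 3200 = (-5)(v^3 - 9v^2 - 64v + 576) + (-95v^2 + 6080)
  v^3 - 9v^2 - 64v + 576 = (-(1/95)v + 9/95)(-95v^2 + 6080) + (0)
Last nonzero remainder: -95v^2 + 6080. Dividing through by -95 gives the monic gcd v^2 - 64.
Then lcm(f, g) = f·g / gcd(f, g); expanding and making the result monic gives the answer.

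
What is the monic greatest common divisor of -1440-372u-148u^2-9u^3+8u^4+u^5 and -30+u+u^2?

-30+u+u^2

Euclidean algorithm in ℚ[u]:
  u^5+8u^4-9u^3-148u^2-372u-1440 = (u^3+7u^2+14u+48)(u^2+u-30) + (0)
The last nonzero remainder u^2+u-30 is already monic.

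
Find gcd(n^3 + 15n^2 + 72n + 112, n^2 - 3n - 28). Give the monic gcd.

n + 4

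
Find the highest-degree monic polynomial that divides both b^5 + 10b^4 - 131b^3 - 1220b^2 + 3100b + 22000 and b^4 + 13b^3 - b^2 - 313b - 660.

Euclidean algorithm in ℚ[b]:
  b^5 + 10b^4 - 131b^3 - 1220b^2 + 3100b + 22000 = (b - 3)(b^4 + 13b^3 - b^2 - 313b - 660) + (-91b^3 - 910b^2 + 2821b + 20020)
  b^4 + 13b^3 - b^2 - 313b - 660 = (-(1/91)b - 3/91)(-91b^3 - 910b^2 + 2821b + 20020) + (0)
Last nonzero remainder: -91b^3 - 910b^2 + 2821b + 20020. Dividing through by -91 gives the monic gcd b^3 + 10b^2 - 31b - 220.

b^3 + 10b^2 - 31b - 220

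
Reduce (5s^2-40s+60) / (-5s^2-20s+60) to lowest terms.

(-s+6)/(s+6)

By polynomial division,
  5s^2-40s+60 = (-1)(-5s^2-20s+60) + (-60s+120)
  -5s^2-20s+60 = ((1/12)s+1/2)(-60s+120) + (0)
Last nonzero remainder: -60s+120. Dividing through by -60 gives the monic gcd s-2.
Cancel s-2 from numerator and denominator to get the reduced form.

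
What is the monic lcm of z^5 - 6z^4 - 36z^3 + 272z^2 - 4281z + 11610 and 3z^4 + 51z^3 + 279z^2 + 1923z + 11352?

z^7 + 13z^6 - 62z^5 - 940z^4 - 2281z^3 - 45793z^2 - 156138z + 1021680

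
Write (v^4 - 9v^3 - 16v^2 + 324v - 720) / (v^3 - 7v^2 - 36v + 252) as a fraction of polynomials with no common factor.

Euclidean algorithm in ℚ[v]:
  v^4 - 9v^3 - 16v^2 + 324v - 720 = (v - 2)(v^3 - 7v^2 - 36v + 252) + (6v^2 - 216)
  v^3 - 7v^2 - 36v + 252 = ((1/6)v - 7/6)(6v^2 - 216) + (0)
Last nonzero remainder: 6v^2 - 216. Dividing through by 6 gives the monic gcd v^2 - 36.
Cancel v^2 - 36 from numerator and denominator to get the reduced form.

(v^2 - 9v + 20)/(v - 7)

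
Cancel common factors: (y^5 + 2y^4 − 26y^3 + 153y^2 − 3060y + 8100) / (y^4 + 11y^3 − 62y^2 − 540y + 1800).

Repeated division with remainder:
  y^5 + 2y^4 − 26y^3 + 153y^2 − 3060y + 8100 = (y − 9)(y^4 + 11y^3 − 62y^2 − 540y + 1800) + (135y^3 + 135y^2 − 9720y + 24300)
  y^4 + 11y^3 − 62y^2 − 540y + 1800 = ((1/135)y + 2/27)(135y^3 + 135y^2 − 9720y + 24300) + (0)
Last nonzero remainder: 135y^3 + 135y^2 − 9720y + 24300. Dividing through by 135 gives the monic gcd y^3 + y^2 − 72y + 180.
Cancel y^3 + y^2 − 72y + 180 from numerator and denominator to get the reduced form.

(y^2 + y + 45)/(y + 10)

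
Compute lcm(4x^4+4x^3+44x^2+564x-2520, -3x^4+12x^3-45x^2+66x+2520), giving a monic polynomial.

Repeated division with remainder:
  4x^4+4x^3+44x^2+564x-2520 = (-4/3)(-3x^4+12x^3-45x^2+66x+2520) + (20x^3-16x^2+652x+840)
  -3x^4+12x^3-45x^2+66x+2520 = (-(3/20)x+12/25)(20x^3-16x^2+652x+840) + ((1512/25)x^2-(3024/25)x+10584/5)
  20x^3-16x^2+652x+840 = ((125/378)x+25/63)((1512/25)x^2-(3024/25)x+10584/5) + (0)
Last nonzero remainder: (1512/25)x^2-(3024/25)x+10584/5. Dividing through by 1512/25 gives the monic gcd x^2-2x+35.
Then lcm(f, g) = f·g / gcd(f, g); expanding and making the result monic gives the answer.

x^6-x^5-15x^4+95x^3-1176x^2-2124x+15120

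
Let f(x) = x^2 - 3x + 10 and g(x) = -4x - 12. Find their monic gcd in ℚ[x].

1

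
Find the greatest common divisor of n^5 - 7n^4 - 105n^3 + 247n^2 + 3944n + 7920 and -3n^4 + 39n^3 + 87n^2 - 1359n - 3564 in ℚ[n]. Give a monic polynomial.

n^3 - 16n^2 + 19n + 396

Repeated division with remainder:
  n^5 - 7n^4 - 105n^3 + 247n^2 + 3944n + 7920 = (-(1/3)n - 2)(-3n^4 + 39n^3 + 87n^2 - 1359n - 3564) + (2n^3 - 32n^2 + 38n + 792)
  -3n^4 + 39n^3 + 87n^2 - 1359n - 3564 = (-(3/2)n - 9/2)(2n^3 - 32n^2 + 38n + 792) + (0)
Last nonzero remainder: 2n^3 - 32n^2 + 38n + 792. Dividing through by 2 gives the monic gcd n^3 - 16n^2 + 19n + 396.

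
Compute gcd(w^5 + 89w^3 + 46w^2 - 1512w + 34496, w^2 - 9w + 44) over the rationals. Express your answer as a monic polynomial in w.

w^2 - 9w + 44

Repeated division with remainder:
  w^5 + 89w^3 + 46w^2 - 1512w + 34496 = (w^3 + 9w^2 + 126w + 784)(w^2 - 9w + 44) + (0)
The last nonzero remainder w^2 - 9w + 44 is already monic.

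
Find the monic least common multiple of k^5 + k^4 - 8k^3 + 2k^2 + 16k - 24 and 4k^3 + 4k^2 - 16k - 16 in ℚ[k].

Euclidean algorithm in ℚ[k]:
  k^5 + k^4 - 8k^3 + 2k^2 + 16k - 24 = ((1/4)k^2 - 1)(4k^3 + 4k^2 - 16k - 16) + (10k^2 - 40)
  4k^3 + 4k^2 - 16k - 16 = ((2/5)k + 2/5)(10k^2 - 40) + (0)
Last nonzero remainder: 10k^2 - 40. Dividing through by 10 gives the monic gcd k^2 - 4.
Then lcm(f, g) = f·g / gcd(f, g); expanding and making the result monic gives the answer.

k^6 + 2k^5 - 7k^4 - 6k^3 + 18k^2 - 8k - 24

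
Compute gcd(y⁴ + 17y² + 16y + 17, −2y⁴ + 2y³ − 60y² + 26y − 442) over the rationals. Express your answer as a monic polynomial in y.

y² − y + 17

Apply the Euclidean algorithm:
  y⁴ + 17y² + 16y + 17 = (−1/2)(−2y⁴ + 2y³ − 60y² + 26y − 442) + (y³ − 13y² + 29y − 204)
  −2y⁴ + 2y³ − 60y² + 26y − 442 = (−2y − 24)(y³ − 13y² + 29y − 204) + (−314y² + 314y − 5338)
  y³ − 13y² + 29y − 204 = (−(1/314)y + 6/157)(−314y² + 314y − 5338) + (0)
Last nonzero remainder: −314y² + 314y − 5338. Dividing through by −314 gives the monic gcd y² − y + 17.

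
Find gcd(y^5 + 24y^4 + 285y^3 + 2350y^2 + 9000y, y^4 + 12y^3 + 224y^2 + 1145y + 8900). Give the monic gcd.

y^2 + 5y + 100

Apply the Euclidean algorithm:
  y^5 + 24y^4 + 285y^3 + 2350y^2 + 9000y = (y + 12)(y^4 + 12y^3 + 224y^2 + 1145y + 8900) + (−83y^3 − 1483y^2 − 13640y − 106800)
  y^4 + 12y^3 + 224y^2 + 1145y + 8900 = (−(1/83)y + 487/6889)(−83y^3 − 1483y^2 − 13640y − 106800) + ((1133237/6889)y^2 + (5666185/6889)y + 113323700/6889)
  −83y^3 − 1483y^2 − 13640y − 106800 = (−(571787/1133237)y − 82668/12733)((1133237/6889)y^2 + (5666185/6889)y + 113323700/6889) + (0)
Last nonzero remainder: (1133237/6889)y^2 + (5666185/6889)y + 113323700/6889. Dividing through by 1133237/6889 gives the monic gcd y^2 + 5y + 100.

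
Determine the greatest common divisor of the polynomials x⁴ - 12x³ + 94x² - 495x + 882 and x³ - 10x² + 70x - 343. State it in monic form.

Repeated division with remainder:
  x⁴ - 12x³ + 94x² - 495x + 882 = (x - 2)(x³ - 10x² + 70x - 343) + (4x² - 12x + 196)
  x³ - 10x² + 70x - 343 = ((1/4)x - 7/4)(4x² - 12x + 196) + (0)
Last nonzero remainder: 4x² - 12x + 196. Dividing through by 4 gives the monic gcd x² - 3x + 49.

x² - 3x + 49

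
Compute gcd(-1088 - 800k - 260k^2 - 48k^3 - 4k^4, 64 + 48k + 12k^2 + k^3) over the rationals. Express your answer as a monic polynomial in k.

Euclidean algorithm in ℚ[k]:
  -4k^4 - 48k^3 - 260k^2 - 800k - 1088 = (-4k)(k^3 + 12k^2 + 48k + 64) + (-68k^2 - 544k - 1088)
  k^3 + 12k^2 + 48k + 64 = (-(1/68)k - 1/17)(-68k^2 - 544k - 1088) + (0)
Last nonzero remainder: -68k^2 - 544k - 1088. Dividing through by -68 gives the monic gcd k^2 + 8k + 16.

16 + 8k + k^2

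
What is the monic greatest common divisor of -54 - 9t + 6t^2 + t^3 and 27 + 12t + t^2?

By polynomial division,
  t^3 + 6t^2 - 9t - 54 = (t - 6)(t^2 + 12t + 27) + (36t + 108)
  t^2 + 12t + 27 = ((1/36)t + 1/4)(36t + 108) + (0)
Last nonzero remainder: 36t + 108. Dividing through by 36 gives the monic gcd t + 3.

3 + t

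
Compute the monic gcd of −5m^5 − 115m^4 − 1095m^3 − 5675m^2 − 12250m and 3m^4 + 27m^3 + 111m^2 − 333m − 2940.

Euclidean algorithm in ℚ[m]:
  −5m^5 − 115m^4 − 1095m^3 − 5675m^2 − 12250m = (−(5/3)m − 70/3)(3m^4 + 27m^3 + 111m^2 − 333m − 2940) + (−280m^3 − 3640m^2 − 24920m − 68600)
  3m^4 + 27m^3 + 111m^2 − 333m − 2940 = (−(3/280)m + 3/70)(−280m^3 − 3640m^2 − 24920m − 68600) + (0)
Last nonzero remainder: −280m^3 − 3640m^2 − 24920m − 68600. Dividing through by −280 gives the monic gcd m^3 + 13m^2 + 89m + 245.

m^3 + 13m^2 + 89m + 245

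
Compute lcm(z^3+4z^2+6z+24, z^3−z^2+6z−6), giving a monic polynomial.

z^4+3z^3+2z^2+18z−24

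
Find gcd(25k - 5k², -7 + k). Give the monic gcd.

1

Euclidean algorithm in ℚ[k]:
  -5k² + 25k = (-5k - 10)(k - 7) + (-70)
  k - 7 = (-(1/70)k + 1/10)(-70) + (0)
The last nonzero remainder is the constant -70, so the polynomials are coprime and gcd = 1.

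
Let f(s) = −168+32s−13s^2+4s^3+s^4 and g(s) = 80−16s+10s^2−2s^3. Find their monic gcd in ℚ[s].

8+s^2

By polynomial division,
  s^4+4s^3−13s^2+32s−168 = (−(1/2)s−9/2)(−2s^3+10s^2−16s+80) + (24s^2+192)
  −2s^3+10s^2−16s+80 = (−(1/12)s+5/12)(24s^2+192) + (0)
Last nonzero remainder: 24s^2+192. Dividing through by 24 gives the monic gcd s^2+8.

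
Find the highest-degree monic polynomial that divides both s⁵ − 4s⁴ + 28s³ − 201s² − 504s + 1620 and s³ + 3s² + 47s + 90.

s² + s + 45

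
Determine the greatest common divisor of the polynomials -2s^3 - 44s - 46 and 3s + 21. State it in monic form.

1

By polynomial division,
  -2s^3 - 44s - 46 = (-(2/3)s^2 + (14/3)s - 142/3)(3s + 21) + (948)
  3s + 21 = ((1/316)s + 7/316)(948) + (0)
The last nonzero remainder is the constant 948, so the polynomials are coprime and gcd = 1.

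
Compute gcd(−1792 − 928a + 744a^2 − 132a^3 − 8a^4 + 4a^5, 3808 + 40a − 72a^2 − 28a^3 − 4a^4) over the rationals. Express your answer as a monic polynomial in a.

−28 + 3a + a^2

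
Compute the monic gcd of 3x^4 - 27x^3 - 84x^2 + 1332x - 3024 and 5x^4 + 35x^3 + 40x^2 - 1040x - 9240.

x^2 + x - 42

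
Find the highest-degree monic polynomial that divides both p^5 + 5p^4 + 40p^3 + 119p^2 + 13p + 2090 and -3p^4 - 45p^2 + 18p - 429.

p^2 - 3p + 11

Euclidean algorithm in ℚ[p]:
  p^5 + 5p^4 + 40p^3 + 119p^2 + 13p + 2090 = (-(1/3)p - 5/3)(-3p^4 - 45p^2 + 18p - 429) + (25p^3 + 50p^2 - 100p + 1375)
  -3p^4 - 45p^2 + 18p - 429 = (-(3/25)p + 6/25)(25p^3 + 50p^2 - 100p + 1375) + (-69p^2 + 207p - 759)
  25p^3 + 50p^2 - 100p + 1375 = (-(25/69)p - 125/69)(-69p^2 + 207p - 759) + (0)
Last nonzero remainder: -69p^2 + 207p - 759. Dividing through by -69 gives the monic gcd p^2 - 3p + 11.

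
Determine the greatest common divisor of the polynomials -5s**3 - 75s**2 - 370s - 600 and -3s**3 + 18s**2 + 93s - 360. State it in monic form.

Apply the Euclidean algorithm:
  -5s**3 - 75s**2 - 370s - 600 = (5/3)(-3s**3 + 18s**2 + 93s - 360) + (-105s**2 - 525s)
  -3s**3 + 18s**2 + 93s - 360 = ((1/35)s - 11/35)(-105s**2 - 525s) + (-72s - 360)
  -105s**2 - 525s = ((35/24)s)(-72s - 360) + (0)
Last nonzero remainder: -72s - 360. Dividing through by -72 gives the monic gcd s + 5.

s + 5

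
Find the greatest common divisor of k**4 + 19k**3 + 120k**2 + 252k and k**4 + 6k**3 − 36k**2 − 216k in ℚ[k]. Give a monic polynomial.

k**3 + 12k**2 + 36k

Apply the Euclidean algorithm:
  k**4 + 19k**3 + 120k**2 + 252k = (k**4 + 6k**3 − 36k**2 − 216k) + (13k**3 + 156k**2 + 468k)
  k**4 + 6k**3 − 36k**2 − 216k = ((1/13)k − 6/13)(13k**3 + 156k**2 + 468k) + (0)
Last nonzero remainder: 13k**3 + 156k**2 + 468k. Dividing through by 13 gives the monic gcd k**3 + 12k**2 + 36k.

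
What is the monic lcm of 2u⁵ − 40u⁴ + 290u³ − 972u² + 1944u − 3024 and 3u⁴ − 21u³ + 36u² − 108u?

u⁶ − 20u⁵ + 145u⁴ − 486u³ + 972u² − 1512u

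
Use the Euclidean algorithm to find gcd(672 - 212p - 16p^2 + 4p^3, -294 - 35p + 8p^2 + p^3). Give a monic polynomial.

Apply the Euclidean algorithm:
  4p^3 - 16p^2 - 212p + 672 = (4)(p^3 + 8p^2 - 35p - 294) + (-48p^2 - 72p + 1848)
  p^3 + 8p^2 - 35p - 294 = (-(1/48)p - 13/96)(-48p^2 - 72p + 1848) + (-(25/4)p - 175/4)
  -48p^2 - 72p + 1848 = ((192/25)p - 1056/25)(-(25/4)p - 175/4) + (0)
Last nonzero remainder: -(25/4)p - 175/4. Dividing through by -25/4 gives the monic gcd p + 7.

7 + p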